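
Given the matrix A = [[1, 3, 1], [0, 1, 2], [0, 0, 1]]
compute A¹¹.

A = I + N where N = [[0, 3, 1], [0, 0, 2], [0, 0, 0]] is strictly upper-triangular, so N³ = 0.
(I + N)¹¹ = I + 11·N + 55·N² = [[1, 33, 341], [0, 1, 22], [0, 0, 1]].

[[1, 33, 341], [0, 1, 22], [0, 0, 1]]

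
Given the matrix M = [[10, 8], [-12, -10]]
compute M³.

[[40, 32], [-48, -40]]

tr M = 0 and det M = -4, so the characteristic polynomial is λ² − (0)λ + (-4) with roots 2 and -2.
Eigenvectors give P = [[-1, -2], [1, 3]] with P⁻¹ = [[-3, -2], [1, 1]], and M = P·diag(2, -2)·P⁻¹.
Then M³ = P·diag(8, -8)·P⁻¹ = [[-8, 16], [8, -24]] · [[-3, -2], [1, 1]] = [[40, 32], [-48, -40]].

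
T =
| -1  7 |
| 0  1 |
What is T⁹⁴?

[[1, 0], [0, 1]]

T² = I (check: tr T = 0 and det T = -1), so T⁹⁴ = I since 94 is even.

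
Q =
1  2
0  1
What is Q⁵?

Q = I + N where N = [[0, 2], [0, 0]] is strictly upper-triangular, so N² = 0.
(I + N)⁵ = I + 5·N = [[1, 10], [0, 1]].

[[1, 10], [0, 1]]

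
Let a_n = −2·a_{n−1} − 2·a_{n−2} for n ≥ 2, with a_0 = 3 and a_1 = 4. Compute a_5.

−16

With companion matrix B = [[−2, −2], [1, 0]], [a_n, a_{n−1}]ᵀ = B·[a_{n−1}, a_{n−2}]ᵀ, so [a_5, a_4]ᵀ = B⁴·[a_1, a_0]ᵀ.
B⁴ = [[−4, 0], [0, −4]], giving [a_5, a_4]ᵀ = [[−16], [−12]].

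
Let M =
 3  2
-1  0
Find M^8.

tr M = 3 and det M = 2, so the characteristic polynomial is λ² − (3)λ + (2) with roots 2 and 1.
Eigenvectors give P = [[-2, -1], [1, 1]] with P⁻¹ = [[-1, -1], [1, 2]], and M = P·diag(2, 1)·P⁻¹.
Then M^8 = P·diag(256, 1)·P⁻¹ = [[-512, -1], [256, 1]] · [[-1, -1], [1, 2]] = [[511, 510], [-255, -254]].

[[511, 510], [-255, -254]]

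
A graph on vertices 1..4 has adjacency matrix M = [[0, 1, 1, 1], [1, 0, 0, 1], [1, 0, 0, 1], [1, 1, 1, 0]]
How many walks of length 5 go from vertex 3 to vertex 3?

18

The number of length-5 walks from vertex 3 to vertex 3 is entry (3,3) of M⁵, where M is the adjacency matrix.
M² = [[3, 1, 1, 2], [1, 2, 2, 1], [1, 2, 2, 1], [2, 1, 1, 3]]
M³ = [[4, 5, 5, 5], [5, 2, 2, 5], [5, 2, 2, 5], [5, 5, 5, 4]]
M⁴ = [[15, 9, 9, 14], [9, 10, 10, 9], [9, 10, 10, 9], [14, 9, 9, 15]]
M⁵ = [[32, 29, 29, 33], [29, 18, 18, 29], [29, 18, 18, 29], [33, 29, 29, 32]]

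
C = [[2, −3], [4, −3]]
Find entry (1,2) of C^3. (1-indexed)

C^2 = [[−8, 3], [−4, −3]]
C^3 = [[−4, 15], [−20, 21]]

15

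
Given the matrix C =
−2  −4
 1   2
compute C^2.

[[0, 0], [0, 0]]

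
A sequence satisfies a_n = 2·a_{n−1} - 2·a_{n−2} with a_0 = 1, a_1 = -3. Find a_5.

12

With companion matrix T = [[2, -2], [1, 0]], [a_n, a_{n−1}]ᵀ = T·[a_{n−1}, a_{n−2}]ᵀ, so [a_5, a_4]ᵀ = T⁴·[a_1, a_0]ᵀ.
T⁴ = [[-4, 0], [0, -4]], giving [a_5, a_4]ᵀ = [[12], [-4]].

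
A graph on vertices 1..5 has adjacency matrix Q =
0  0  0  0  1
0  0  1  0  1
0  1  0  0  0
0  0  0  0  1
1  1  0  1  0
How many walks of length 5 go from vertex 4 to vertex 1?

The number of length-5 walks from vertex 4 to vertex 1 is entry (4,1) of Q⁵, where Q is the adjacency matrix.
Q² = [[1, 1, 0, 1, 0], [1, 2, 0, 1, 0], [0, 0, 1, 0, 1], [1, 1, 0, 1, 0], [0, 0, 1, 0, 3]]
Q³ = [[0, 0, 1, 0, 3], [0, 0, 2, 0, 4], [1, 2, 0, 1, 0], [0, 0, 1, 0, 3], [3, 4, 0, 3, 0]]
Q⁴ = [[3, 4, 0, 3, 0], [4, 6, 0, 4, 0], [0, 0, 2, 0, 4], [3, 4, 0, 3, 0], [0, 0, 4, 0, 10]]
Q⁵ = [[0, 0, 4, 0, 10], [0, 0, 6, 0, 14], [4, 6, 0, 4, 0], [0, 0, 4, 0, 10], [10, 14, 0, 10, 0]]

0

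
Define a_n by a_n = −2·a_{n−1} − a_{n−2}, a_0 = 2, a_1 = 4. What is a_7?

40

With companion matrix C = [[−2, −1], [1, 0]], [a_n, a_{n−1}]ᵀ = C·[a_{n−1}, a_{n−2}]ᵀ, so [a_7, a_6]ᵀ = C^6·[a_1, a_0]ᵀ.
C^6 = [[7, 6], [−6, −5]], giving [a_7, a_6]ᵀ = [[40], [−34]].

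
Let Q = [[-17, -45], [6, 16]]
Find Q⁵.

tr Q = -1 and det Q = -2, so the characteristic polynomial is λ² − (-1)λ + (-2) with roots -2 and 1.
Eigenvectors give P = [[-3, 5], [1, -2]] with P⁻¹ = [[-2, -5], [-1, -3]], and Q = P·diag(-2, 1)·P⁻¹.
Then Q⁵ = P·diag(-32, 1)·P⁻¹ = [[96, 5], [-32, -2]] · [[-2, -5], [-1, -3]] = [[-197, -495], [66, 166]].

[[-197, -495], [66, 166]]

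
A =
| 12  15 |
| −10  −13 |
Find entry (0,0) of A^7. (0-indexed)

4758

tr A = −1 and det A = −6, so the characteristic polynomial is λ² − (−1)λ + (−6) with roots −3 and 2.
Eigenvectors give P = [[−1, 3], [1, −2]] with P⁻¹ = [[2, 3], [1, 1]], and A = P·diag(−3, 2)·P⁻¹.
Then A^7 = P·diag(−2187, 128)·P⁻¹ = [[2187, 384], [−2187, −256]] · [[2, 3], [1, 1]] = [[4758, 6945], [−4630, −6817]].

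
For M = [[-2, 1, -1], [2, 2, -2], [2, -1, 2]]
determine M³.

[[-10, 8, -10], [4, 22, -32], [8, -10, 14]]

M² = [[4, 1, -2], [-4, 8, -10], [-2, -2, 4]]
M³ = [[-10, 8, -10], [4, 22, -32], [8, -10, 14]]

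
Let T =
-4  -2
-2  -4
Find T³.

T² = [[20, 16], [16, 20]]
T³ = [[-112, -104], [-104, -112]]

[[-112, -104], [-104, -112]]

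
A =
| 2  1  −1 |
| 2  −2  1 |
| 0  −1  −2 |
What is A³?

A² = [[6, 1, 1], [0, 5, −6], [−2, 4, 3]]
A³ = [[14, 3, −7], [10, −4, 17], [4, −13, 0]]

[[14, 3, −7], [10, −4, 17], [4, −13, 0]]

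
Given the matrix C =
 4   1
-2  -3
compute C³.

[[54, 11], [-22, -23]]

C² = [[14, 1], [-2, 7]]
C³ = [[54, 11], [-22, -23]]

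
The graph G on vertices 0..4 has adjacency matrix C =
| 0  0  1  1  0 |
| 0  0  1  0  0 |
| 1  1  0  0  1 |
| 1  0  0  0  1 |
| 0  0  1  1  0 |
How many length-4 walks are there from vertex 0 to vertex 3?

0

The number of length-4 walks from vertex 0 to vertex 3 is entry (0,3) of C^4, where C is the adjacency matrix.
C^2 = [[2, 1, 0, 0, 2], [1, 1, 0, 0, 1], [0, 0, 3, 2, 0], [0, 0, 2, 2, 0], [2, 1, 0, 0, 2]]
C^3 = [[0, 0, 5, 4, 0], [0, 0, 3, 2, 0], [5, 3, 0, 0, 5], [4, 2, 0, 0, 4], [0, 0, 5, 4, 0]]
C^4 = [[9, 5, 0, 0, 9], [5, 3, 0, 0, 5], [0, 0, 13, 10, 0], [0, 0, 10, 8, 0], [9, 5, 0, 0, 9]]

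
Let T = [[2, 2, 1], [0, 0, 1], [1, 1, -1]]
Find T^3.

T^2 = [[5, 5, 3], [1, 1, -1], [1, 1, 3]]
T^3 = [[13, 13, 7], [1, 1, 3], [5, 5, -1]]

[[13, 13, 7], [1, 1, 3], [5, 5, -1]]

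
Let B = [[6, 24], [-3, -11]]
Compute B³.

[[144, 456], [-57, -179]]

tr B = -5 and det B = 6, so the characteristic polynomial is λ² − (-5)λ + (6) with roots -2 and -3.
Eigenvectors give P = [[-3, -8], [1, 3]] with P⁻¹ = [[-3, -8], [1, 3]], and B = P·diag(-2, -3)·P⁻¹.
Then B³ = P·diag(-8, -27)·P⁻¹ = [[24, 216], [-8, -81]] · [[-3, -8], [1, 3]] = [[144, 456], [-57, -179]].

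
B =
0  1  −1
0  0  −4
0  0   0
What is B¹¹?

B is strictly triangular, hence nilpotent: B³ = 0, so B¹¹ = 0.

[[0, 0, 0], [0, 0, 0], [0, 0, 0]]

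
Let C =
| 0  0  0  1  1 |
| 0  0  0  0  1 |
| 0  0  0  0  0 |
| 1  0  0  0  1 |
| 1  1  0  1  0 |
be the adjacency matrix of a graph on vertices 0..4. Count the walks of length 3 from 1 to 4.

The number of length-3 walks from vertex 1 to vertex 4 is entry (1,4) of C³, where C is the adjacency matrix.
C² = [[2, 1, 0, 1, 1], [1, 1, 0, 1, 0], [0, 0, 0, 0, 0], [1, 1, 0, 2, 1], [1, 0, 0, 1, 3]]
C³ = [[2, 1, 0, 3, 4], [1, 0, 0, 1, 3], [0, 0, 0, 0, 0], [3, 1, 0, 2, 4], [4, 3, 0, 4, 2]]

3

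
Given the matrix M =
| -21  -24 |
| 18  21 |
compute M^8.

[[6561, 0], [0, 6561]]

tr M = 0 and det M = -9, so the characteristic polynomial is λ² − (0)λ + (-9) with roots 3 and -3.
Eigenvectors give P = [[-1, 4], [1, -3]] with P⁻¹ = [[3, 4], [1, 1]], and M = P·diag(3, -3)·P⁻¹.
Then M^8 = P·diag(6561, 6561)·P⁻¹ = [[-6561, 26244], [6561, -19683]] · [[3, 4], [1, 1]] = [[6561, 0], [0, 6561]].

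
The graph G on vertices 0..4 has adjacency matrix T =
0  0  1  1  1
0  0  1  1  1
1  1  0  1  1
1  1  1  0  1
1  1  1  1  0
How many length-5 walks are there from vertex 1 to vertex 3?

124

The number of length-5 walks from vertex 1 to vertex 3 is entry (1,3) of T^5, where T is the adjacency matrix.
T^2 = [[3, 3, 2, 2, 2], [3, 3, 2, 2, 2], [2, 2, 4, 3, 3], [2, 2, 3, 4, 3], [2, 2, 3, 3, 4]]
T^3 = [[6, 6, 10, 10, 10], [6, 6, 10, 10, 10], [10, 10, 10, 11, 11], [10, 10, 11, 10, 11], [10, 10, 11, 11, 10]]
T^4 = [[30, 30, 32, 32, 32], [30, 30, 32, 32, 32], [32, 32, 42, 41, 41], [32, 32, 41, 42, 41], [32, 32, 41, 41, 42]]
T^5 = [[96, 96, 124, 124, 124], [96, 96, 124, 124, 124], [124, 124, 146, 147, 147], [124, 124, 147, 146, 147], [124, 124, 147, 147, 146]]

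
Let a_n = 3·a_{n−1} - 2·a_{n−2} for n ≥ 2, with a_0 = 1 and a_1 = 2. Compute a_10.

1024

With companion matrix A = [[3, -2], [1, 0]], [a_n, a_{n−1}]ᵀ = A·[a_{n−1}, a_{n−2}]ᵀ, so [a_10, a_9]ᵀ = A^9·[a_1, a_0]ᵀ.
A^9 = [[1023, -1022], [511, -510]], giving [a_10, a_9]ᵀ = [[1024], [512]].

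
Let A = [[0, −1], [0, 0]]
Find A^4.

A is strictly triangular, hence nilpotent: A^2 = 0, so A^4 = 0.

[[0, 0], [0, 0]]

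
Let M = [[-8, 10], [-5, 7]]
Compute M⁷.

[[-4502, 4630], [-2315, 2443]]

tr M = -1 and det M = -6, so the characteristic polynomial is λ² − (-1)λ + (-6) with roots 2 and -3.
Eigenvectors give P = [[1, 2], [1, 1]] with P⁻¹ = [[-1, 2], [1, -1]], and M = P·diag(2, -3)·P⁻¹.
Then M⁷ = P·diag(128, -2187)·P⁻¹ = [[128, -4374], [128, -2187]] · [[-1, 2], [1, -1]] = [[-4502, 4630], [-2315, 2443]].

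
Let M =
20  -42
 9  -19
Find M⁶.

[[442, -882], [189, -377]]

tr M = 1 and det M = -2, so the characteristic polynomial is λ² − (1)λ + (-2) with roots 2 and -1.
Eigenvectors give P = [[-7, 2], [-3, 1]] with P⁻¹ = [[-1, 2], [-3, 7]], and M = P·diag(2, -1)·P⁻¹.
Then M⁶ = P·diag(64, 1)·P⁻¹ = [[-448, 2], [-192, 1]] · [[-1, 2], [-3, 7]] = [[442, -882], [189, -377]].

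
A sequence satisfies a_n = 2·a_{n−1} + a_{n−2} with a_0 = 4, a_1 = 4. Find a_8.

2308

With companion matrix Q = [[2, 1], [1, 0]], [a_n, a_{n−1}]ᵀ = Q·[a_{n−1}, a_{n−2}]ᵀ, so [a_8, a_7]ᵀ = Q^7·[a_1, a_0]ᵀ.
Q^7 = [[408, 169], [169, 70]], giving [a_8, a_7]ᵀ = [[2308], [956]].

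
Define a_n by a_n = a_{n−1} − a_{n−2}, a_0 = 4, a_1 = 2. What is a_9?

−4

With companion matrix C = [[1, −1], [1, 0]], [a_n, a_{n−1}]ᵀ = C·[a_{n−1}, a_{n−2}]ᵀ, so [a_9, a_8]ᵀ = C⁸·[a_1, a_0]ᵀ.
C⁸ = [[0, −1], [1, −1]], giving [a_9, a_8]ᵀ = [[−4], [−2]].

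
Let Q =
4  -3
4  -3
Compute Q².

[[4, -3], [4, -3]]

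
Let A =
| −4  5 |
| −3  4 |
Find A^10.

[[1, 0], [0, 1]]

A² = I (check: tr A = 0 and det A = −1), so A^10 = I since 10 is even.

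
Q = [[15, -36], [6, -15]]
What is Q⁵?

tr Q = 0 and det Q = -9, so the characteristic polynomial is λ² − (0)λ + (-9) with roots 3 and -3.
Eigenvectors give P = [[3, 2], [1, 1]] with P⁻¹ = [[1, -2], [-1, 3]], and Q = P·diag(3, -3)·P⁻¹.
Then Q⁵ = P·diag(243, -243)·P⁻¹ = [[729, -486], [243, -243]] · [[1, -2], [-1, 3]] = [[1215, -2916], [486, -1215]].

[[1215, -2916], [486, -1215]]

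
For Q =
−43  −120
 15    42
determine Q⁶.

[[6049, 15960], [−1995, −5256]]

tr Q = −1 and det Q = −6, so the characteristic polynomial is λ² − (−1)λ + (−6) with roots 2 and −3.
Eigenvectors give P = [[−8, −3], [3, 1]] with P⁻¹ = [[1, 3], [−3, −8]], and Q = P·diag(2, −3)·P⁻¹.
Then Q⁶ = P·diag(64, 729)·P⁻¹ = [[−512, −2187], [192, 729]] · [[1, 3], [−3, −8]] = [[6049, 15960], [−1995, −5256]].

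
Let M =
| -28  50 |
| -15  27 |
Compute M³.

[[-202, 350], [-105, 183]]

tr M = -1 and det M = -6, so the characteristic polynomial is λ² − (-1)λ + (-6) with roots -3 and 2.
Eigenvectors give P = [[2, -5], [1, -3]] with P⁻¹ = [[3, -5], [1, -2]], and M = P·diag(-3, 2)·P⁻¹.
Then M³ = P·diag(-27, 8)·P⁻¹ = [[-54, -40], [-27, -24]] · [[3, -5], [1, -2]] = [[-202, 350], [-105, 183]].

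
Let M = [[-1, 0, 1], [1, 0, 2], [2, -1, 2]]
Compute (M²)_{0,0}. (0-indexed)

3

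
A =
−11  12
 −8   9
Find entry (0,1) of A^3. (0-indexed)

84

tr A = −2 and det A = −3, so the characteristic polynomial is λ² − (−2)λ + (−3) with roots −3 and 1.
Eigenvectors give P = [[3, 1], [2, 1]] with P⁻¹ = [[1, −1], [−2, 3]], and A = P·diag(−3, 1)·P⁻¹.
Then A^3 = P·diag(−27, 1)·P⁻¹ = [[−81, 1], [−54, 1]] · [[1, −1], [−2, 3]] = [[−83, 84], [−56, 57]].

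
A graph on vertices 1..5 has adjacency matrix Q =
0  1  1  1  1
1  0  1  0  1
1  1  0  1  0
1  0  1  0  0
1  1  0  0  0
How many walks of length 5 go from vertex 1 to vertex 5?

The number of length-5 walks from vertex 1 to vertex 5 is entry (1,5) of Q⁵, where Q is the adjacency matrix.
Q² = [[4, 2, 2, 1, 1], [2, 3, 1, 2, 1], [2, 1, 3, 1, 2], [1, 2, 1, 2, 1], [1, 1, 2, 1, 2]]
Q³ = [[6, 7, 7, 6, 6], [7, 4, 7, 3, 5], [7, 7, 4, 5, 3], [6, 3, 5, 2, 3], [6, 5, 3, 3, 2]]
Q⁴ = [[26, 19, 19, 13, 13], [19, 19, 14, 14, 11], [19, 14, 19, 11, 14], [13, 14, 11, 11, 9], [13, 11, 14, 9, 11]]
Q⁵ = [[64, 58, 58, 45, 45], [58, 44, 52, 33, 38], [58, 52, 44, 38, 33], [45, 33, 38, 24, 27], [45, 38, 33, 27, 24]]

45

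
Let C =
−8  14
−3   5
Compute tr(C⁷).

tr C = −3 and det C = 2, so the characteristic polynomial is λ² − (−3)λ + (2) with roots −1 and −2.
Eigenvectors give P = [[2, 7], [1, 3]] with P⁻¹ = [[−3, 7], [1, −2]], and C = P·diag(−1, −2)·P⁻¹.
Then C⁷ = P·diag(−1, −128)·P⁻¹ = [[−2, −896], [−1, −384]] · [[−3, 7], [1, −2]] = [[−890, 1778], [−381, 761]].

−129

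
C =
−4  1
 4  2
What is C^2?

[[20, −2], [−8, 8]]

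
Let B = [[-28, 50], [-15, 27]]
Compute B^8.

[[38086, -63050], [18915, -31269]]

tr B = -1 and det B = -6, so the characteristic polynomial is λ² − (-1)λ + (-6) with roots -3 and 2.
Eigenvectors give P = [[2, -5], [1, -3]] with P⁻¹ = [[3, -5], [1, -2]], and B = P·diag(-3, 2)·P⁻¹.
Then B^8 = P·diag(6561, 256)·P⁻¹ = [[13122, -1280], [6561, -768]] · [[3, -5], [1, -2]] = [[38086, -63050], [18915, -31269]].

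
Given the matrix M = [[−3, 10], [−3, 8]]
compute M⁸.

[[−31269, 63050], [−18915, 38086]]

tr M = 5 and det M = 6, so the characteristic polynomial is λ² − (5)λ + (6) with roots 3 and 2.
Eigenvectors give P = [[5, −2], [3, −1]] with P⁻¹ = [[−1, 2], [−3, 5]], and M = P·diag(3, 2)·P⁻¹.
Then M⁸ = P·diag(6561, 256)·P⁻¹ = [[32805, −512], [19683, −256]] · [[−1, 2], [−3, 5]] = [[−31269, 63050], [−18915, 38086]].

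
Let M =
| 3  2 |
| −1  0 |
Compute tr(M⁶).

tr M = 3 and det M = 2, so the characteristic polynomial is λ² − (3)λ + (2) with roots 2 and 1.
Eigenvectors give P = [[2, −1], [−1, 1]] with P⁻¹ = [[1, 1], [1, 2]], and M = P·diag(2, 1)·P⁻¹.
Then M⁶ = P·diag(64, 1)·P⁻¹ = [[128, −1], [−64, 1]] · [[1, 1], [1, 2]] = [[127, 126], [−63, −62]].

65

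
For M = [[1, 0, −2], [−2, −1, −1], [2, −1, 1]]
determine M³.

M² = [[−3, 2, −4], [−2, 2, 4], [6, 0, −2]]
M³ = [[−15, 2, 0], [2, −6, 6], [2, 2, −14]]

[[−15, 2, 0], [2, −6, 6], [2, 2, −14]]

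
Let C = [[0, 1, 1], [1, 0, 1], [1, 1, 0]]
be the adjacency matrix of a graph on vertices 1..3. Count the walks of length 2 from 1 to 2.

1

The number of length-2 walks from vertex 1 to vertex 2 is entry (1,2) of C^2, where C is the adjacency matrix.
C^2 = [[2, 1, 1], [1, 2, 1], [1, 1, 2]]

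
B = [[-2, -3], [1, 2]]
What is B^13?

[[-2, -3], [1, 2]]

B² = I (check: tr B = 0 and det B = -1), so B^13 = B since 13 is odd.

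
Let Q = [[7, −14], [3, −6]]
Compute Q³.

[[7, −14], [3, −6]]

Q² = Q (a projection; rank 1, trace 1), so Q³ = Q.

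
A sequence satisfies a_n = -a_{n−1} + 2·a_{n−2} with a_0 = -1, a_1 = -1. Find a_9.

With companion matrix A = [[-1, 2], [1, 0]], [a_n, a_{n−1}]ᵀ = A·[a_{n−1}, a_{n−2}]ᵀ, so [a_9, a_8]ᵀ = A⁸·[a_1, a_0]ᵀ.
A⁸ = [[171, -170], [-85, 86]], giving [a_9, a_8]ᵀ = [[-1], [-1]].

-1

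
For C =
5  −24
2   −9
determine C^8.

[[−19679, 78720], [−6560, 26241]]

tr C = −4 and det C = 3, so the characteristic polynomial is λ² − (−4)λ + (3) with roots −3 and −1.
Eigenvectors give P = [[3, 4], [1, 1]] with P⁻¹ = [[−1, 4], [1, −3]], and C = P·diag(−3, −1)·P⁻¹.
Then C^8 = P·diag(6561, 1)·P⁻¹ = [[19683, 4], [6561, 1]] · [[−1, 4], [1, −3]] = [[−19679, 78720], [−6560, 26241]].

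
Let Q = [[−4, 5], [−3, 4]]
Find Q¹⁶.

[[1, 0], [0, 1]]

Q² = I (check: tr Q = 0 and det Q = −1), so Q¹⁶ = I since 16 is even.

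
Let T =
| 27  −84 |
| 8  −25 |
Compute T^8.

tr T = 2 and det T = −3, so the characteristic polynomial is λ² − (2)λ + (−3) with roots 3 and −1.
Eigenvectors give P = [[7, 3], [2, 1]] with P⁻¹ = [[1, −3], [−2, 7]], and T = P·diag(3, −1)·P⁻¹.
Then T^8 = P·diag(6561, 1)·P⁻¹ = [[45927, 3], [13122, 1]] · [[1, −3], [−2, 7]] = [[45921, −137760], [13120, −39359]].

[[45921, −137760], [13120, −39359]]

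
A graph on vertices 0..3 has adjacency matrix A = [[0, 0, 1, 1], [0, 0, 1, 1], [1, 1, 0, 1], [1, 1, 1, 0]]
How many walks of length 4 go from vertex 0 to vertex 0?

10

The number of length-4 walks from vertex 0 to vertex 0 is entry (0,0) of A^4, where A is the adjacency matrix.
A^2 = [[2, 2, 1, 1], [2, 2, 1, 1], [1, 1, 3, 2], [1, 1, 2, 3]]
A^3 = [[2, 2, 5, 5], [2, 2, 5, 5], [5, 5, 4, 5], [5, 5, 5, 4]]
A^4 = [[10, 10, 9, 9], [10, 10, 9, 9], [9, 9, 15, 14], [9, 9, 14, 15]]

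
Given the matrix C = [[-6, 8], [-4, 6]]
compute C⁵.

tr C = 0 and det C = -4, so the characteristic polynomial is λ² − (0)λ + (-4) with roots -2 and 2.
Eigenvectors give P = [[2, 1], [1, 1]] with P⁻¹ = [[1, -1], [-1, 2]], and C = P·diag(-2, 2)·P⁻¹.
Then C⁵ = P·diag(-32, 32)·P⁻¹ = [[-64, 32], [-32, 32]] · [[1, -1], [-1, 2]] = [[-96, 128], [-64, 96]].

[[-96, 128], [-64, 96]]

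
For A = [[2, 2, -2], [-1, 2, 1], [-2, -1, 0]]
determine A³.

[[6, 34, -2], [-21, -14, 13], [-6, -21, 0]]

A² = [[6, 10, -2], [-6, 1, 4], [-3, -6, 3]]
A³ = [[6, 34, -2], [-21, -14, 13], [-6, -21, 0]]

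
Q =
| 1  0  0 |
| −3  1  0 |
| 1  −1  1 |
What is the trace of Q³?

Q = I + N where N = [[0, 0, 0], [−3, 0, 0], [1, −1, 0]] is strictly lower-triangular, so N³ = 0.
(I + N)³ = I + 3·N + 3·N² = [[1, 0, 0], [−9, 1, 0], [12, −3, 1]].

3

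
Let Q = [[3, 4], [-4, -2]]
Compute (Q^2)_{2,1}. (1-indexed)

-4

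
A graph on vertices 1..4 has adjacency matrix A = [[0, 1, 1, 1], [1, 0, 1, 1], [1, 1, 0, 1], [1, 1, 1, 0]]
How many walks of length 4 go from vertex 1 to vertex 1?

The number of length-4 walks from vertex 1 to vertex 1 is entry (1,1) of A⁴, where A is the adjacency matrix.
A² = [[3, 2, 2, 2], [2, 3, 2, 2], [2, 2, 3, 2], [2, 2, 2, 3]]
A³ = [[6, 7, 7, 7], [7, 6, 7, 7], [7, 7, 6, 7], [7, 7, 7, 6]]
A⁴ = [[21, 20, 20, 20], [20, 21, 20, 20], [20, 20, 21, 20], [20, 20, 20, 21]]

21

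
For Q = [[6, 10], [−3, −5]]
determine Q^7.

Q² = Q (a projection; rank 1, trace 1), so Q^7 = Q.

[[6, 10], [−3, −5]]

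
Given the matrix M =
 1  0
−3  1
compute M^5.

M = I + N where N = [[0, 0], [−3, 0]] is strictly lower-triangular, so N^2 = 0.
(I + N)^5 = I + 5·N = [[1, 0], [−15, 1]].

[[1, 0], [−15, 1]]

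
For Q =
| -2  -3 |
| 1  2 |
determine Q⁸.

Q² = I (check: tr Q = 0 and det Q = -1), so Q⁸ = I since 8 is even.

[[1, 0], [0, 1]]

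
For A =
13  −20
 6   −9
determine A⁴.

tr A = 4 and det A = 3, so the characteristic polynomial is λ² − (4)λ + (3) with roots 1 and 3.
Eigenvectors give P = [[−5, 2], [−3, 1]] with P⁻¹ = [[1, −2], [3, −5]], and A = P·diag(1, 3)·P⁻¹.
Then A⁴ = P·diag(1, 81)·P⁻¹ = [[−5, 162], [−3, 81]] · [[1, −2], [3, −5]] = [[481, −800], [240, −399]].

[[481, −800], [240, −399]]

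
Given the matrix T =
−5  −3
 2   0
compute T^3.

[[−65, −57], [38, 30]]

tr T = −5 and det T = 6, so the characteristic polynomial is λ² − (−5)λ + (6) with roots −3 and −2.
Eigenvectors give P = [[3, −1], [−2, 1]] with P⁻¹ = [[1, 1], [2, 3]], and T = P·diag(−3, −2)·P⁻¹.
Then T^3 = P·diag(−27, −8)·P⁻¹ = [[−81, 8], [54, −8]] · [[1, 1], [2, 3]] = [[−65, −57], [38, 30]].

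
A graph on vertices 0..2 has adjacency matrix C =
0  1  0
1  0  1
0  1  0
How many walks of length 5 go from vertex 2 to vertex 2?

0

The number of length-5 walks from vertex 2 to vertex 2 is entry (2,2) of C⁵, where C is the adjacency matrix.
C² = [[1, 0, 1], [0, 2, 0], [1, 0, 1]]
C³ = [[0, 2, 0], [2, 0, 2], [0, 2, 0]]
C⁴ = [[2, 0, 2], [0, 4, 0], [2, 0, 2]]
C⁵ = [[0, 4, 0], [4, 0, 4], [0, 4, 0]]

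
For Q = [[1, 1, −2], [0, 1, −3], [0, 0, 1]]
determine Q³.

[[1, 3, −15], [0, 1, −9], [0, 0, 1]]

Q = I + N where N = [[0, 1, −2], [0, 0, −3], [0, 0, 0]] is strictly upper-triangular, so N³ = 0.
(I + N)³ = I + 3·N + 3·N² = [[1, 3, −15], [0, 1, −9], [0, 0, 1]].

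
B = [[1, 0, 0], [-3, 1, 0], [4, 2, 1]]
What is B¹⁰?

[[1, 0, 0], [-30, 1, 0], [-230, 20, 1]]

B = I + N where N = [[0, 0, 0], [-3, 0, 0], [4, 2, 0]] is strictly lower-triangular, so N³ = 0.
(I + N)¹⁰ = I + 10·N + 45·N² = [[1, 0, 0], [-30, 1, 0], [-230, 20, 1]].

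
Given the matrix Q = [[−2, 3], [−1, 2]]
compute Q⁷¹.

[[−2, 3], [−1, 2]]

Q² = I (check: tr Q = 0 and det Q = −1), so Q⁷¹ = Q since 71 is odd.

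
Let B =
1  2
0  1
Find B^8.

B = I + N where N = [[0, 2], [0, 0]] is strictly upper-triangular, so N^2 = 0.
(I + N)^8 = I + 8·N = [[1, 16], [0, 1]].

[[1, 16], [0, 1]]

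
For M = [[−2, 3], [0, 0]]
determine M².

[[4, −6], [0, 0]]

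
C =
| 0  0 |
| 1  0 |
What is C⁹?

C is strictly triangular, hence nilpotent: C² = 0, so C⁹ = 0.

[[0, 0], [0, 0]]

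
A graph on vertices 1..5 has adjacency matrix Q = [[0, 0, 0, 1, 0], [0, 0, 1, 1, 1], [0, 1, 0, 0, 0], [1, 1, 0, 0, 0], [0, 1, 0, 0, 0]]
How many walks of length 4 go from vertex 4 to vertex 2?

The number of length-4 walks from vertex 4 to vertex 2 is entry (4,2) of Q^4, where Q is the adjacency matrix.
Q^2 = [[1, 1, 0, 0, 0], [1, 3, 0, 0, 0], [0, 0, 1, 1, 1], [0, 0, 1, 2, 1], [0, 0, 1, 1, 1]]
Q^3 = [[0, 0, 1, 2, 1], [0, 0, 3, 4, 3], [1, 3, 0, 0, 0], [2, 4, 0, 0, 0], [1, 3, 0, 0, 0]]
Q^4 = [[2, 4, 0, 0, 0], [4, 10, 0, 0, 0], [0, 0, 3, 4, 3], [0, 0, 4, 6, 4], [0, 0, 3, 4, 3]]

0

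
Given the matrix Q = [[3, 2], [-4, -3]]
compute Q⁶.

[[1, 0], [0, 1]]

Q² = I (check: tr Q = 0 and det Q = -1), so Q⁶ = I since 6 is even.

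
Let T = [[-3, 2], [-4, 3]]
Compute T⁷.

[[-3, 2], [-4, 3]]

T² = I (check: tr T = 0 and det T = -1), so T⁷ = T since 7 is odd.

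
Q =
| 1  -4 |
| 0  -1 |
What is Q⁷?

[[1, -4], [0, -1]]

Q² = I (check: tr Q = 0 and det Q = -1), so Q⁷ = Q since 7 is odd.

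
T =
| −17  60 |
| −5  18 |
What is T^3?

[[−113, 420], [−35, 132]]

tr T = 1 and det T = −6, so the characteristic polynomial is λ² − (1)λ + (−6) with roots −2 and 3.
Eigenvectors give P = [[4, 3], [1, 1]] with P⁻¹ = [[1, −3], [−1, 4]], and T = P·diag(−2, 3)·P⁻¹.
Then T^3 = P·diag(−8, 27)·P⁻¹ = [[−32, 81], [−8, 27]] · [[1, −3], [−1, 4]] = [[−113, 420], [−35, 132]].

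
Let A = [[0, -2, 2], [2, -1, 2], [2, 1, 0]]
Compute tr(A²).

5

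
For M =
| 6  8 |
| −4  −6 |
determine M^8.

tr M = 0 and det M = −4, so the characteristic polynomial is λ² − (0)λ + (−4) with roots −2 and 2.
Eigenvectors give P = [[1, 2], [−1, −1]] with P⁻¹ = [[−1, −2], [1, 1]], and M = P·diag(−2, 2)·P⁻¹.
Then M^8 = P·diag(256, 256)·P⁻¹ = [[256, 512], [−256, −256]] · [[−1, −2], [1, 1]] = [[256, 0], [0, 256]].

[[256, 0], [0, 256]]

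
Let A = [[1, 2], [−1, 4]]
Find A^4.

[[−49, 130], [−65, 146]]

tr A = 5 and det A = 6, so the characteristic polynomial is λ² − (5)λ + (6) with roots 2 and 3.
Eigenvectors give P = [[−2, 1], [−1, 1]] with P⁻¹ = [[−1, 1], [−1, 2]], and A = P·diag(2, 3)·P⁻¹.
Then A^4 = P·diag(16, 81)·P⁻¹ = [[−32, 81], [−16, 81]] · [[−1, 1], [−1, 2]] = [[−49, 130], [−65, 146]].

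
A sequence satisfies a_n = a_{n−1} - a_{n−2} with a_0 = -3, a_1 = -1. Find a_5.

-2

With companion matrix M = [[1, -1], [1, 0]], [a_n, a_{n−1}]ᵀ = M·[a_{n−1}, a_{n−2}]ᵀ, so [a_5, a_4]ᵀ = M⁴·[a_1, a_0]ᵀ.
M⁴ = [[-1, 1], [-1, 0]], giving [a_5, a_4]ᵀ = [[-2], [1]].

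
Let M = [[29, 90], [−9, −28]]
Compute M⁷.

tr M = 1 and det M = −2, so the characteristic polynomial is λ² − (1)λ + (−2) with roots −1 and 2.
Eigenvectors give P = [[−3, 10], [1, −3]] with P⁻¹ = [[3, 10], [1, 3]], and M = P·diag(−1, 2)·P⁻¹.
Then M⁷ = P·diag(−1, 128)·P⁻¹ = [[3, 1280], [−1, −384]] · [[3, 10], [1, 3]] = [[1289, 3870], [−387, −1162]].

[[1289, 3870], [−387, −1162]]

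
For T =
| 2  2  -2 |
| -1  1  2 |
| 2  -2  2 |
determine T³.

[[-22, 14, 16], [23, -19, 4], [14, 26, -32]]

T² = [[-2, 10, -4], [1, -5, 8], [10, -2, -4]]
T³ = [[-22, 14, 16], [23, -19, 4], [14, 26, -32]]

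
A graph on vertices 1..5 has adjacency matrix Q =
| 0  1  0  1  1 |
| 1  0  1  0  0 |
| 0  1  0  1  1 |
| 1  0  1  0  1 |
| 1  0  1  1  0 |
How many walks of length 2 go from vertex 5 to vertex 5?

3

The number of length-2 walks from vertex 5 to vertex 5 is entry (5,5) of Q², where Q is the adjacency matrix.
Q² = [[3, 0, 3, 1, 1], [0, 2, 0, 2, 2], [3, 0, 3, 1, 1], [1, 2, 1, 3, 2], [1, 2, 1, 2, 3]]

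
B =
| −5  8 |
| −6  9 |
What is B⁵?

[[−725, 968], [−726, 969]]

tr B = 4 and det B = 3, so the characteristic polynomial is λ² − (4)λ + (3) with roots 1 and 3.
Eigenvectors give P = [[4, 1], [3, 1]] with P⁻¹ = [[1, −1], [−3, 4]], and B = P·diag(1, 3)·P⁻¹.
Then B⁵ = P·diag(1, 243)·P⁻¹ = [[4, 243], [3, 243]] · [[1, −1], [−3, 4]] = [[−725, 968], [−726, 969]].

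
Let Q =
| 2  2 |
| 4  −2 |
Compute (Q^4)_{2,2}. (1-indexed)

144

Q^2 = [[12, 0], [0, 12]]
Q^3 = [[24, 24], [48, −24]]
Q^4 = [[144, 0], [0, 144]]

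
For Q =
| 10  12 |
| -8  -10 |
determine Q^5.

[[160, 192], [-128, -160]]

tr Q = 0 and det Q = -4, so the characteristic polynomial is λ² − (0)λ + (-4) with roots 2 and -2.
Eigenvectors give P = [[-3, 1], [2, -1]] with P⁻¹ = [[-1, -1], [-2, -3]], and Q = P·diag(2, -2)·P⁻¹.
Then Q^5 = P·diag(32, -32)·P⁻¹ = [[-96, -32], [64, 32]] · [[-1, -1], [-2, -3]] = [[160, 192], [-128, -160]].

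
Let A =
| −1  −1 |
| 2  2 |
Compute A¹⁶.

A² = A (a projection; rank 1, trace 1), so A¹⁶ = A.

[[−1, −1], [2, 2]]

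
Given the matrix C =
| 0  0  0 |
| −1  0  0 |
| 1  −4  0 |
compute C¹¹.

C is strictly triangular, hence nilpotent: C³ = 0, so C¹¹ = 0.

[[0, 0, 0], [0, 0, 0], [0, 0, 0]]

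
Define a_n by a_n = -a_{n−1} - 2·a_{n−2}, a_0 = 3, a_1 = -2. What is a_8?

With companion matrix A = [[-1, -2], [1, 0]], [a_n, a_{n−1}]ᵀ = A·[a_{n−1}, a_{n−2}]ᵀ, so [a_8, a_7]ᵀ = A^7·[a_1, a_0]ᵀ.
A^7 = [[3, -14], [7, 10]], giving [a_8, a_7]ᵀ = [[-48], [16]].

-48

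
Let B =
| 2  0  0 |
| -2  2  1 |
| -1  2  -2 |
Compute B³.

[[8, 0, 0], [-30, 12, 6], [-14, 12, -12]]

B² = [[4, 0, 0], [-9, 6, 0], [-4, 0, 6]]
B³ = [[8, 0, 0], [-30, 12, 6], [-14, 12, -12]]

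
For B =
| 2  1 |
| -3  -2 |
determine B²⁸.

B² = I (check: tr B = 0 and det B = -1), so B²⁸ = I since 28 is even.

[[1, 0], [0, 1]]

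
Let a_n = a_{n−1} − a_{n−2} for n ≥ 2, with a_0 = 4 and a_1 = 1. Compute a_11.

With companion matrix A = [[1, −1], [1, 0]], [a_n, a_{n−1}]ᵀ = A·[a_{n−1}, a_{n−2}]ᵀ, so [a_11, a_10]ᵀ = A^10·[a_1, a_0]ᵀ.
A^10 = [[−1, 1], [−1, 0]], giving [a_11, a_10]ᵀ = [[3], [−1]].

3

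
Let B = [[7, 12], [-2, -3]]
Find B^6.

tr B = 4 and det B = 3, so the characteristic polynomial is λ² − (4)λ + (3) with roots 3 and 1.
Eigenvectors give P = [[-3, -2], [1, 1]] with P⁻¹ = [[-1, -2], [1, 3]], and B = P·diag(3, 1)·P⁻¹.
Then B^6 = P·diag(729, 1)·P⁻¹ = [[-2187, -2], [729, 1]] · [[-1, -2], [1, 3]] = [[2185, 4368], [-728, -1455]].

[[2185, 4368], [-728, -1455]]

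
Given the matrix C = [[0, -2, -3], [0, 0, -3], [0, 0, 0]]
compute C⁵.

C is strictly triangular, hence nilpotent: C³ = 0, so C⁵ = 0.

[[0, 0, 0], [0, 0, 0], [0, 0, 0]]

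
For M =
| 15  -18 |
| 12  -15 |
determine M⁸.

tr M = 0 and det M = -9, so the characteristic polynomial is λ² − (0)λ + (-9) with roots -3 and 3.
Eigenvectors give P = [[1, 3], [1, 2]] with P⁻¹ = [[-2, 3], [1, -1]], and M = P·diag(-3, 3)·P⁻¹.
Then M⁸ = P·diag(6561, 6561)·P⁻¹ = [[6561, 19683], [6561, 13122]] · [[-2, 3], [1, -1]] = [[6561, 0], [0, 6561]].

[[6561, 0], [0, 6561]]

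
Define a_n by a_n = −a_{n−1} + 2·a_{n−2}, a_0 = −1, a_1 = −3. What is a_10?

With companion matrix B = [[−1, 2], [1, 0]], [a_n, a_{n−1}]ᵀ = B·[a_{n−1}, a_{n−2}]ᵀ, so [a_10, a_9]ᵀ = B⁹·[a_1, a_0]ᵀ.
B⁹ = [[−341, 342], [171, −170]], giving [a_10, a_9]ᵀ = [[681], [−343]].

681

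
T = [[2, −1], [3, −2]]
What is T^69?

[[2, −1], [3, −2]]

T² = I (check: tr T = 0 and det T = −1), so T^69 = T since 69 is odd.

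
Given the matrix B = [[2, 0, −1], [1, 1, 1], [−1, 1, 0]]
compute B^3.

B^2 = [[5, −1, −2], [2, 2, 0], [−1, 1, 2]]
B^3 = [[11, −3, −6], [6, 2, 0], [−3, 3, 2]]

[[11, −3, −6], [6, 2, 0], [−3, 3, 2]]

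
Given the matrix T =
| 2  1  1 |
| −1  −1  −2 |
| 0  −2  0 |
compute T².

[[3, −1, 0], [−1, 4, 1], [2, 2, 4]]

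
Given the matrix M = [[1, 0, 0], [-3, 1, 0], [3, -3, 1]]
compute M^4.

[[1, 0, 0], [-12, 1, 0], [66, -12, 1]]

M = I + N where N = [[0, 0, 0], [-3, 0, 0], [3, -3, 0]] is strictly lower-triangular, so N^3 = 0.
(I + N)^4 = I + 4·N + 6·N^2 = [[1, 0, 0], [-12, 1, 0], [66, -12, 1]].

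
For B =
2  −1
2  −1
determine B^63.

[[2, −1], [2, −1]]

B² = B (a projection; rank 1, trace 1), so B^63 = B.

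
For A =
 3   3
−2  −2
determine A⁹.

[[3, 3], [−2, −2]]

A² = A (a projection; rank 1, trace 1), so A⁹ = A.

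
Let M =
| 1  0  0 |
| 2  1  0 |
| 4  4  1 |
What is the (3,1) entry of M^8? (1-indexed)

M = I + N where N = [[0, 0, 0], [2, 0, 0], [4, 4, 0]] is strictly lower-triangular, so N^3 = 0.
(I + N)^8 = I + 8·N + 28·N^2 = [[1, 0, 0], [16, 1, 0], [256, 32, 1]].

256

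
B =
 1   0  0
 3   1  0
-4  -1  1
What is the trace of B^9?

3

B = I + N where N = [[0, 0, 0], [3, 0, 0], [-4, -1, 0]] is strictly lower-triangular, so N^3 = 0.
(I + N)^9 = I + 9·N + 36·N^2 = [[1, 0, 0], [27, 1, 0], [-144, -9, 1]].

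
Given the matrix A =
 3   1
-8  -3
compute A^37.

A² = I (check: tr A = 0 and det A = -1), so A^37 = A since 37 is odd.

[[3, 1], [-8, -3]]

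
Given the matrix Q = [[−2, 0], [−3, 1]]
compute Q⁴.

[[16, 0], [15, 1]]

tr Q = −1 and det Q = −2, so the characteristic polynomial is λ² − (−1)λ + (−2) with roots 1 and −2.
Eigenvectors give P = [[0, 1], [−1, 1]] with P⁻¹ = [[1, −1], [1, 0]], and Q = P·diag(1, −2)·P⁻¹.
Then Q⁴ = P·diag(1, 16)·P⁻¹ = [[0, 16], [−1, 16]] · [[1, −1], [1, 0]] = [[16, 0], [15, 1]].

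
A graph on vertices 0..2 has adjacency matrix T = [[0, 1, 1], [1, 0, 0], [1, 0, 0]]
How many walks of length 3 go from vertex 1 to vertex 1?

The number of length-3 walks from vertex 1 to vertex 1 is entry (1,1) of T^3, where T is the adjacency matrix.
T^2 = [[2, 0, 0], [0, 1, 1], [0, 1, 1]]
T^3 = [[0, 2, 2], [2, 0, 0], [2, 0, 0]]

0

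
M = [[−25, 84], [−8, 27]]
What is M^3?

[[−169, 588], [−56, 195]]

tr M = 2 and det M = −3, so the characteristic polynomial is λ² − (2)λ + (−3) with roots −1 and 3.
Eigenvectors give P = [[−7, −3], [−2, −1]] with P⁻¹ = [[−1, 3], [2, −7]], and M = P·diag(−1, 3)·P⁻¹.
Then M^3 = P·diag(−1, 27)·P⁻¹ = [[7, −81], [2, −27]] · [[−1, 3], [2, −7]] = [[−169, 588], [−56, 195]].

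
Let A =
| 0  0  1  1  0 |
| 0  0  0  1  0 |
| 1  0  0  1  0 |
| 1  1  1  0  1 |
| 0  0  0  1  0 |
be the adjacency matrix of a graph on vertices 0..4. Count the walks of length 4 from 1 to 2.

5

The number of length-4 walks from vertex 1 to vertex 2 is entry (1,2) of A⁴, where A is the adjacency matrix.
A² = [[2, 1, 1, 1, 1], [1, 1, 1, 0, 1], [1, 1, 2, 1, 1], [1, 0, 1, 4, 0], [1, 1, 1, 0, 1]]
A³ = [[2, 1, 3, 5, 1], [1, 0, 1, 4, 0], [3, 1, 2, 5, 1], [5, 4, 5, 2, 4], [1, 0, 1, 4, 0]]
A⁴ = [[8, 5, 7, 7, 5], [5, 4, 5, 2, 4], [7, 5, 8, 7, 5], [7, 2, 7, 18, 2], [5, 4, 5, 2, 4]]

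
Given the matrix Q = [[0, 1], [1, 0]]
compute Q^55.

[[0, 1], [1, 0]]

Q² = I (check: tr Q = 0 and det Q = -1), so Q^55 = Q since 55 is odd.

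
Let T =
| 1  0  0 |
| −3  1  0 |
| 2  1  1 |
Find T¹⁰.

T = I + N where N = [[0, 0, 0], [−3, 0, 0], [2, 1, 0]] is strictly lower-triangular, so N³ = 0.
(I + N)¹⁰ = I + 10·N + 45·N² = [[1, 0, 0], [−30, 1, 0], [−115, 10, 1]].

[[1, 0, 0], [−30, 1, 0], [−115, 10, 1]]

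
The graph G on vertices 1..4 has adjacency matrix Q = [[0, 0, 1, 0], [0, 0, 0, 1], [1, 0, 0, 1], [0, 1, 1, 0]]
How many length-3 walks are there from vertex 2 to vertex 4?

The number of length-3 walks from vertex 2 to vertex 4 is entry (2,4) of Q³, where Q is the adjacency matrix.
Q² = [[1, 0, 0, 1], [0, 1, 1, 0], [0, 1, 2, 0], [1, 0, 0, 2]]
Q³ = [[0, 1, 2, 0], [1, 0, 0, 2], [2, 0, 0, 3], [0, 2, 3, 0]]

2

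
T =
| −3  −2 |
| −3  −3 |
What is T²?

[[15, 12], [18, 15]]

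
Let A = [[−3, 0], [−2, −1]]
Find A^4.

[[81, 0], [80, 1]]

tr A = −4 and det A = 3, so the characteristic polynomial is λ² − (−4)λ + (3) with roots −1 and −3.
Eigenvectors give P = [[0, 1], [−1, 1]] with P⁻¹ = [[1, −1], [1, 0]], and A = P·diag(−1, −3)·P⁻¹.
Then A^4 = P·diag(1, 81)·P⁻¹ = [[0, 81], [−1, 81]] · [[1, −1], [1, 0]] = [[81, 0], [80, 1]].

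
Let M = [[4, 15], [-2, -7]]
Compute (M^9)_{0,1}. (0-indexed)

tr M = -3 and det M = 2, so the characteristic polynomial is λ² − (-3)λ + (2) with roots -2 and -1.
Eigenvectors give P = [[5, 3], [-2, -1]] with P⁻¹ = [[-1, -3], [2, 5]], and M = P·diag(-2, -1)·P⁻¹.
Then M^9 = P·diag(-512, -1)·P⁻¹ = [[-2560, -3], [1024, 1]] · [[-1, -3], [2, 5]] = [[2554, 7665], [-1022, -3067]].

7665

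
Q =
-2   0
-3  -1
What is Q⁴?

[[16, 0], [45, 1]]

Q² = [[4, 0], [9, 1]]
Q³ = [[-8, 0], [-21, -1]]
Q⁴ = [[16, 0], [45, 1]]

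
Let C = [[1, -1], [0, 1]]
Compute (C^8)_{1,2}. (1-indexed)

-8

C = I + N where N = [[0, -1], [0, 0]] is strictly upper-triangular, so N^2 = 0.
(I + N)^8 = I + 8·N = [[1, -8], [0, 1]].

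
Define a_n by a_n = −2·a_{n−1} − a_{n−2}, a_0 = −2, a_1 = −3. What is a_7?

−33

With companion matrix B = [[−2, −1], [1, 0]], [a_n, a_{n−1}]ᵀ = B·[a_{n−1}, a_{n−2}]ᵀ, so [a_7, a_6]ᵀ = B⁶·[a_1, a_0]ᵀ.
B⁶ = [[7, 6], [−6, −5]], giving [a_7, a_6]ᵀ = [[−33], [28]].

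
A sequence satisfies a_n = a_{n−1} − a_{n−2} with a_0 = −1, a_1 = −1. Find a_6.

−1

With companion matrix T = [[1, −1], [1, 0]], [a_n, a_{n−1}]ᵀ = T·[a_{n−1}, a_{n−2}]ᵀ, so [a_6, a_5]ᵀ = T⁵·[a_1, a_0]ᵀ.
T⁵ = [[0, 1], [−1, 1]], giving [a_6, a_5]ᵀ = [[−1], [0]].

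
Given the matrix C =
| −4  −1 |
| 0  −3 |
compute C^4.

[[256, 175], [0, 81]]

C^2 = [[16, 7], [0, 9]]
C^3 = [[−64, −37], [0, −27]]
C^4 = [[256, 175], [0, 81]]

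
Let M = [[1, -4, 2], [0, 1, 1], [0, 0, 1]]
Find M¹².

M = I + N where N = [[0, -4, 2], [0, 0, 1], [0, 0, 0]] is strictly upper-triangular, so N³ = 0.
(I + N)¹² = I + 12·N + 66·N² = [[1, -48, -240], [0, 1, 12], [0, 0, 1]].

[[1, -48, -240], [0, 1, 12], [0, 0, 1]]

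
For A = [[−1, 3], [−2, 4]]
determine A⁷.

[[−253, 381], [−254, 382]]

tr A = 3 and det A = 2, so the characteristic polynomial is λ² − (3)λ + (2) with roots 1 and 2.
Eigenvectors give P = [[3, 1], [2, 1]] with P⁻¹ = [[1, −1], [−2, 3]], and A = P·diag(1, 2)·P⁻¹.
Then A⁷ = P·diag(1, 128)·P⁻¹ = [[3, 128], [2, 128]] · [[1, −1], [−2, 3]] = [[−253, 381], [−254, 382]].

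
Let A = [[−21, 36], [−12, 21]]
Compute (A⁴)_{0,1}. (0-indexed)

tr A = 0 and det A = −9, so the characteristic polynomial is λ² − (0)λ + (−9) with roots 3 and −3.
Eigenvectors give P = [[−3, −2], [−2, −1]] with P⁻¹ = [[1, −2], [−2, 3]], and A = P·diag(3, −3)·P⁻¹.
Then A⁴ = P·diag(81, 81)·P⁻¹ = [[−243, −162], [−162, −81]] · [[1, −2], [−2, 3]] = [[81, 0], [0, 81]].

0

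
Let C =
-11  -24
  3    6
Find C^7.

[[-18659, -49416], [6177, 16344]]

tr C = -5 and det C = 6, so the characteristic polynomial is λ² − (-5)λ + (6) with roots -2 and -3.
Eigenvectors give P = [[8, -3], [-3, 1]] with P⁻¹ = [[-1, -3], [-3, -8]], and C = P·diag(-2, -3)·P⁻¹.
Then C^7 = P·diag(-128, -2187)·P⁻¹ = [[-1024, 6561], [384, -2187]] · [[-1, -3], [-3, -8]] = [[-18659, -49416], [6177, 16344]].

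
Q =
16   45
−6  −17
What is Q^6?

[[−314, −945], [126, 379]]

tr Q = −1 and det Q = −2, so the characteristic polynomial is λ² − (−1)λ + (−2) with roots 1 and −2.
Eigenvectors give P = [[−3, −5], [1, 2]] with P⁻¹ = [[−2, −5], [1, 3]], and Q = P·diag(1, −2)·P⁻¹.
Then Q^6 = P·diag(1, 64)·P⁻¹ = [[−3, −320], [1, 128]] · [[−2, −5], [1, 3]] = [[−314, −945], [126, 379]].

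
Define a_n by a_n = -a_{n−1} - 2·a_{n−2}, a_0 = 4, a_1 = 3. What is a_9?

With companion matrix A = [[-1, -2], [1, 0]], [a_n, a_{n−1}]ᵀ = A·[a_{n−1}, a_{n−2}]ᵀ, so [a_9, a_8]ᵀ = A⁸·[a_1, a_0]ᵀ.
A⁸ = [[-17, -6], [3, -14]], giving [a_9, a_8]ᵀ = [[-75], [-47]].

-75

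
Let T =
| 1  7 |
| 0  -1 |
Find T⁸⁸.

T² = I (check: tr T = 0 and det T = -1), so T⁸⁸ = I since 88 is even.

[[1, 0], [0, 1]]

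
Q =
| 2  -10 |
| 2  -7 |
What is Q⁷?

tr Q = -5 and det Q = 6, so the characteristic polynomial is λ² − (-5)λ + (6) with roots -3 and -2.
Eigenvectors give P = [[2, 5], [1, 2]] with P⁻¹ = [[-2, 5], [1, -2]], and Q = P·diag(-3, -2)·P⁻¹.
Then Q⁷ = P·diag(-2187, -128)·P⁻¹ = [[-4374, -640], [-2187, -256]] · [[-2, 5], [1, -2]] = [[8108, -20590], [4118, -10423]].

[[8108, -20590], [4118, -10423]]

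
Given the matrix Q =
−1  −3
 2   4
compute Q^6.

[[−125, −189], [126, 190]]

tr Q = 3 and det Q = 2, so the characteristic polynomial is λ² − (3)λ + (2) with roots 1 and 2.
Eigenvectors give P = [[3, −1], [−2, 1]] with P⁻¹ = [[1, 1], [2, 3]], and Q = P·diag(1, 2)·P⁻¹.
Then Q^6 = P·diag(1, 64)·P⁻¹ = [[3, −64], [−2, 64]] · [[1, 1], [2, 3]] = [[−125, −189], [126, 190]].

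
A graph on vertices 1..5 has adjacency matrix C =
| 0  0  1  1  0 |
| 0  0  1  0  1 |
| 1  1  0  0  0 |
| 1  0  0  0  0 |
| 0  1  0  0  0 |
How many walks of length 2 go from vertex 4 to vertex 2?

The number of length-2 walks from vertex 4 to vertex 2 is entry (4,2) of C^2, where C is the adjacency matrix.
C^2 = [[2, 1, 0, 0, 0], [1, 2, 0, 0, 0], [0, 0, 2, 1, 1], [0, 0, 1, 1, 0], [0, 0, 1, 0, 1]]

0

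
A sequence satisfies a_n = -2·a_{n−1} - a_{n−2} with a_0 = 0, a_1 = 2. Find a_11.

22

With companion matrix C = [[-2, -1], [1, 0]], [a_n, a_{n−1}]ᵀ = C·[a_{n−1}, a_{n−2}]ᵀ, so [a_11, a_10]ᵀ = C¹⁰·[a_1, a_0]ᵀ.
C¹⁰ = [[11, 10], [-10, -9]], giving [a_11, a_10]ᵀ = [[22], [-20]].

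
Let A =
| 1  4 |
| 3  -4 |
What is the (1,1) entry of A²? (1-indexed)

13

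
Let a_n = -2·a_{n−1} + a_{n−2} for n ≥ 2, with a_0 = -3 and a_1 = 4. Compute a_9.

With companion matrix T = [[-2, 1], [1, 0]], [a_n, a_{n−1}]ᵀ = T·[a_{n−1}, a_{n−2}]ᵀ, so [a_9, a_8]ᵀ = T^8·[a_1, a_0]ᵀ.
T^8 = [[985, -408], [-408, 169]], giving [a_9, a_8]ᵀ = [[5164], [-2139]].

5164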